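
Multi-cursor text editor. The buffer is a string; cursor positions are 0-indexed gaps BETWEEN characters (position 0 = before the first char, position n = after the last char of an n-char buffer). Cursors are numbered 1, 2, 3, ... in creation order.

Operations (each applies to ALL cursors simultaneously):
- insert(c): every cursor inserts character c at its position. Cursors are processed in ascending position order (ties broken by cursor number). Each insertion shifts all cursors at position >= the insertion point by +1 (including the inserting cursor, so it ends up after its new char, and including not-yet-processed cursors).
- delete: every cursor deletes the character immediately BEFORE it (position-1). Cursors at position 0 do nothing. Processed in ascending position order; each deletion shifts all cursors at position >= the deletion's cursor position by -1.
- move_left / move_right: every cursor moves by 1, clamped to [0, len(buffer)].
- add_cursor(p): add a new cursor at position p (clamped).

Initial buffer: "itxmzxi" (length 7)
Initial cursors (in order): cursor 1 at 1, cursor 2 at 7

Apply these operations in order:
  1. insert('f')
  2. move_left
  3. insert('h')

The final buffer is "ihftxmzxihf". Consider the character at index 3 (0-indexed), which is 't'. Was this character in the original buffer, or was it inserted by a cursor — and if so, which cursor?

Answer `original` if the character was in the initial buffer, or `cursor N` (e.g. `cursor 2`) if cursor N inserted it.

Answer: original

Derivation:
After op 1 (insert('f')): buffer="iftxmzxif" (len 9), cursors c1@2 c2@9, authorship .1......2
After op 2 (move_left): buffer="iftxmzxif" (len 9), cursors c1@1 c2@8, authorship .1......2
After op 3 (insert('h')): buffer="ihftxmzxihf" (len 11), cursors c1@2 c2@10, authorship .11......22
Authorship (.=original, N=cursor N): . 1 1 . . . . . . 2 2
Index 3: author = original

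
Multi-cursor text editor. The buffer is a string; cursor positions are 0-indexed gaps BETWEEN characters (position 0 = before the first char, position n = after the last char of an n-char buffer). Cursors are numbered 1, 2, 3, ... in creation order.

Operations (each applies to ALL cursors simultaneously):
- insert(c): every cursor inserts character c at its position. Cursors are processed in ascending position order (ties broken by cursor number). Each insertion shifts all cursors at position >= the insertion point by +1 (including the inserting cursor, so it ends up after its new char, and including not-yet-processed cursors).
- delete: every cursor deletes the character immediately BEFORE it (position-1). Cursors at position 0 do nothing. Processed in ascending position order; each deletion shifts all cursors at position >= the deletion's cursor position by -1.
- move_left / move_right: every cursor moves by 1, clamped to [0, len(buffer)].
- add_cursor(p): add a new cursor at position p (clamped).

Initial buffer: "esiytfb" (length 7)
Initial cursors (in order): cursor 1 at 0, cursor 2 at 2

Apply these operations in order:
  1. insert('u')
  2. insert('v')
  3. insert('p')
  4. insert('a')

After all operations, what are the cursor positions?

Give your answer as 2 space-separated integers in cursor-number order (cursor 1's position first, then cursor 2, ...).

After op 1 (insert('u')): buffer="uesuiytfb" (len 9), cursors c1@1 c2@4, authorship 1..2.....
After op 2 (insert('v')): buffer="uvesuviytfb" (len 11), cursors c1@2 c2@6, authorship 11..22.....
After op 3 (insert('p')): buffer="uvpesuvpiytfb" (len 13), cursors c1@3 c2@8, authorship 111..222.....
After op 4 (insert('a')): buffer="uvpaesuvpaiytfb" (len 15), cursors c1@4 c2@10, authorship 1111..2222.....

Answer: 4 10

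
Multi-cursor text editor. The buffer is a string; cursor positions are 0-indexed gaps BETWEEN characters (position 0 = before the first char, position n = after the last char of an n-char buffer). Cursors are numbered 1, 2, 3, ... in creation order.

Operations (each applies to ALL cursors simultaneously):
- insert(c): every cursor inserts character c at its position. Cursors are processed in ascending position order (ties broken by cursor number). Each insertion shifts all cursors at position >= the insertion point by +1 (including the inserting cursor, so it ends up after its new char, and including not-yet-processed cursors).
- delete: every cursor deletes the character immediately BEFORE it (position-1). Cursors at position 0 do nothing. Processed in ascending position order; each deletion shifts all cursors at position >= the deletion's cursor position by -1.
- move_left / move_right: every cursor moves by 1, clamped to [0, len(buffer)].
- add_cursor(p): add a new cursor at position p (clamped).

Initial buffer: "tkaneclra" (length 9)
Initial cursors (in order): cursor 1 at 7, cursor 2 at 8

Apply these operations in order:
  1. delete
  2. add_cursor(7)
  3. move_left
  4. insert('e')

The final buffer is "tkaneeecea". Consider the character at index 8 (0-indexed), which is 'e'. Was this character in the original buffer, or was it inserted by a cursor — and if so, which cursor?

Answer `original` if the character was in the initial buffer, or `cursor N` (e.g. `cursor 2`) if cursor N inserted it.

After op 1 (delete): buffer="tkaneca" (len 7), cursors c1@6 c2@6, authorship .......
After op 2 (add_cursor(7)): buffer="tkaneca" (len 7), cursors c1@6 c2@6 c3@7, authorship .......
After op 3 (move_left): buffer="tkaneca" (len 7), cursors c1@5 c2@5 c3@6, authorship .......
After op 4 (insert('e')): buffer="tkaneeecea" (len 10), cursors c1@7 c2@7 c3@9, authorship .....12.3.
Authorship (.=original, N=cursor N): . . . . . 1 2 . 3 .
Index 8: author = 3

Answer: cursor 3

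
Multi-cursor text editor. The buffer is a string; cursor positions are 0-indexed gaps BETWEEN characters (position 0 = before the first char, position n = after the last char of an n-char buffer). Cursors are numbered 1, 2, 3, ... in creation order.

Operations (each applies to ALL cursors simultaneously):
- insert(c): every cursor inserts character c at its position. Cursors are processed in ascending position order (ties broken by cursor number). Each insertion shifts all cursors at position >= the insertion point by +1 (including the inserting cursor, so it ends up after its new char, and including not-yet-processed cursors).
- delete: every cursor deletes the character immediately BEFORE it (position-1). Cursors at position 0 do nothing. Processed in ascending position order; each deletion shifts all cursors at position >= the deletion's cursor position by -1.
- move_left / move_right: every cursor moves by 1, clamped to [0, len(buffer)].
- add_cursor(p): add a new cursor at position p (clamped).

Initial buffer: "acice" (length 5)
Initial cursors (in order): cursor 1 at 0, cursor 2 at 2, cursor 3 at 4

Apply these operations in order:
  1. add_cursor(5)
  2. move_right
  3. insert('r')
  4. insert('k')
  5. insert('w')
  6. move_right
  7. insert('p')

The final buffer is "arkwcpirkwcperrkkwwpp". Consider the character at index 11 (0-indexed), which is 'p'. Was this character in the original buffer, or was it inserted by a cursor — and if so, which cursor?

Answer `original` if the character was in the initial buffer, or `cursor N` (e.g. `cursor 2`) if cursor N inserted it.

After op 1 (add_cursor(5)): buffer="acice" (len 5), cursors c1@0 c2@2 c3@4 c4@5, authorship .....
After op 2 (move_right): buffer="acice" (len 5), cursors c1@1 c2@3 c3@5 c4@5, authorship .....
After op 3 (insert('r')): buffer="arcircerr" (len 9), cursors c1@2 c2@5 c3@9 c4@9, authorship .1..2..34
After op 4 (insert('k')): buffer="arkcirkcerrkk" (len 13), cursors c1@3 c2@7 c3@13 c4@13, authorship .11..22..3434
After op 5 (insert('w')): buffer="arkwcirkwcerrkkww" (len 17), cursors c1@4 c2@9 c3@17 c4@17, authorship .111..222..343434
After op 6 (move_right): buffer="arkwcirkwcerrkkww" (len 17), cursors c1@5 c2@10 c3@17 c4@17, authorship .111..222..343434
After op 7 (insert('p')): buffer="arkwcpirkwcperrkkwwpp" (len 21), cursors c1@6 c2@12 c3@21 c4@21, authorship .111.1.222.2.34343434
Authorship (.=original, N=cursor N): . 1 1 1 . 1 . 2 2 2 . 2 . 3 4 3 4 3 4 3 4
Index 11: author = 2

Answer: cursor 2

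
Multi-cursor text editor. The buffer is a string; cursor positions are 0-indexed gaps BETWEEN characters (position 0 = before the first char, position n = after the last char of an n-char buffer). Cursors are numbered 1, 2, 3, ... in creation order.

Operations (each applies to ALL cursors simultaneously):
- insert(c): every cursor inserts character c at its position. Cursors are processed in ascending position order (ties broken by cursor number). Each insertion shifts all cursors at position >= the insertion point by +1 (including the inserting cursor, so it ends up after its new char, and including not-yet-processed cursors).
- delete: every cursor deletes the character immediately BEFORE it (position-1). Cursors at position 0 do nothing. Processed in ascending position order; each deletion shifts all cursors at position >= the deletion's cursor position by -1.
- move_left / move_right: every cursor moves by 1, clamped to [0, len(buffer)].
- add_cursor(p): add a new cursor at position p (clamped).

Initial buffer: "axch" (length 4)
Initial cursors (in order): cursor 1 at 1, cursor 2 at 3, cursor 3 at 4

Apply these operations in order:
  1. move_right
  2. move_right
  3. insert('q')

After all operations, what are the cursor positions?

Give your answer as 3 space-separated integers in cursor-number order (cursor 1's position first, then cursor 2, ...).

Answer: 4 7 7

Derivation:
After op 1 (move_right): buffer="axch" (len 4), cursors c1@2 c2@4 c3@4, authorship ....
After op 2 (move_right): buffer="axch" (len 4), cursors c1@3 c2@4 c3@4, authorship ....
After op 3 (insert('q')): buffer="axcqhqq" (len 7), cursors c1@4 c2@7 c3@7, authorship ...1.23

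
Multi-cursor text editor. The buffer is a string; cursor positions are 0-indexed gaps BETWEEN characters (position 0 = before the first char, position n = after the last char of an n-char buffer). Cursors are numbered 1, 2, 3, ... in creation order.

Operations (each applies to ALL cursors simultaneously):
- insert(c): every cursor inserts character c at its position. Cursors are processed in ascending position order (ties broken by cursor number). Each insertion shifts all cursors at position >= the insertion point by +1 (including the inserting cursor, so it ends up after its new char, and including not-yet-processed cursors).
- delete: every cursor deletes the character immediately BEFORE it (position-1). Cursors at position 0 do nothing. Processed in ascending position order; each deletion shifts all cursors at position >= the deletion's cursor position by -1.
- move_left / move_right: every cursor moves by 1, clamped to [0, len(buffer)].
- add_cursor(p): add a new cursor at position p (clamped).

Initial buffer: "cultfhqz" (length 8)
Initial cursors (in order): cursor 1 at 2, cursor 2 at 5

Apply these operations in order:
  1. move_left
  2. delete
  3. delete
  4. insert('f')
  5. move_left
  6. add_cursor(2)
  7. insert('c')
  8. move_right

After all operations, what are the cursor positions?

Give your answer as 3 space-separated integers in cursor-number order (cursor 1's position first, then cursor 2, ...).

Answer: 2 6 6

Derivation:
After op 1 (move_left): buffer="cultfhqz" (len 8), cursors c1@1 c2@4, authorship ........
After op 2 (delete): buffer="ulfhqz" (len 6), cursors c1@0 c2@2, authorship ......
After op 3 (delete): buffer="ufhqz" (len 5), cursors c1@0 c2@1, authorship .....
After op 4 (insert('f')): buffer="fuffhqz" (len 7), cursors c1@1 c2@3, authorship 1.2....
After op 5 (move_left): buffer="fuffhqz" (len 7), cursors c1@0 c2@2, authorship 1.2....
After op 6 (add_cursor(2)): buffer="fuffhqz" (len 7), cursors c1@0 c2@2 c3@2, authorship 1.2....
After op 7 (insert('c')): buffer="cfuccffhqz" (len 10), cursors c1@1 c2@5 c3@5, authorship 11.232....
After op 8 (move_right): buffer="cfuccffhqz" (len 10), cursors c1@2 c2@6 c3@6, authorship 11.232....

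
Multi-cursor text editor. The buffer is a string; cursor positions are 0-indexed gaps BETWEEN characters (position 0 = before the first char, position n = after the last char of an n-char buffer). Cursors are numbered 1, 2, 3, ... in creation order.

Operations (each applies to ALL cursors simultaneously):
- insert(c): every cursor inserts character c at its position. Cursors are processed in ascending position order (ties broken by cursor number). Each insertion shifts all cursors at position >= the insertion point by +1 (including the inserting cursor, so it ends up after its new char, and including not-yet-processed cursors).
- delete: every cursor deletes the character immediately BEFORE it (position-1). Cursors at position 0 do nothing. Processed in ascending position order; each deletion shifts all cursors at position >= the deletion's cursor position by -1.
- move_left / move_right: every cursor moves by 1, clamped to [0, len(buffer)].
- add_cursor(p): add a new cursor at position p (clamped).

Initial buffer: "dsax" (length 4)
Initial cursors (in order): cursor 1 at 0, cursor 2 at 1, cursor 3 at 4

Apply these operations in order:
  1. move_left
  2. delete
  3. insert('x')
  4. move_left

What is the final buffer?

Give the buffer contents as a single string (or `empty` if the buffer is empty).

Answer: xxdsxx

Derivation:
After op 1 (move_left): buffer="dsax" (len 4), cursors c1@0 c2@0 c3@3, authorship ....
After op 2 (delete): buffer="dsx" (len 3), cursors c1@0 c2@0 c3@2, authorship ...
After op 3 (insert('x')): buffer="xxdsxx" (len 6), cursors c1@2 c2@2 c3@5, authorship 12..3.
After op 4 (move_left): buffer="xxdsxx" (len 6), cursors c1@1 c2@1 c3@4, authorship 12..3.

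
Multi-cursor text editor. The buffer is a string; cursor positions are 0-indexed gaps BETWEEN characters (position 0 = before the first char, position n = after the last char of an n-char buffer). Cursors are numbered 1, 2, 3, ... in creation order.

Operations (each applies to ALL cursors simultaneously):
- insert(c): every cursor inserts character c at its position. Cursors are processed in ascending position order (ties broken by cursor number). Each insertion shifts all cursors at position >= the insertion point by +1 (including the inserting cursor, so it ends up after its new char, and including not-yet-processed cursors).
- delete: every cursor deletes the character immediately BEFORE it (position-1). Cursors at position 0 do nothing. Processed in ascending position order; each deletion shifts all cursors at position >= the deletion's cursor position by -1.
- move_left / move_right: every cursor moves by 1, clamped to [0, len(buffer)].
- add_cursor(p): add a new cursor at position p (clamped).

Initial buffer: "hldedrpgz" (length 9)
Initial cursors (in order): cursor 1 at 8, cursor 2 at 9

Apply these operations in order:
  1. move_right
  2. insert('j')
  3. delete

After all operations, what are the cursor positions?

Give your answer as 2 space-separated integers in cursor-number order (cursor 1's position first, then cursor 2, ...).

Answer: 9 9

Derivation:
After op 1 (move_right): buffer="hldedrpgz" (len 9), cursors c1@9 c2@9, authorship .........
After op 2 (insert('j')): buffer="hldedrpgzjj" (len 11), cursors c1@11 c2@11, authorship .........12
After op 3 (delete): buffer="hldedrpgz" (len 9), cursors c1@9 c2@9, authorship .........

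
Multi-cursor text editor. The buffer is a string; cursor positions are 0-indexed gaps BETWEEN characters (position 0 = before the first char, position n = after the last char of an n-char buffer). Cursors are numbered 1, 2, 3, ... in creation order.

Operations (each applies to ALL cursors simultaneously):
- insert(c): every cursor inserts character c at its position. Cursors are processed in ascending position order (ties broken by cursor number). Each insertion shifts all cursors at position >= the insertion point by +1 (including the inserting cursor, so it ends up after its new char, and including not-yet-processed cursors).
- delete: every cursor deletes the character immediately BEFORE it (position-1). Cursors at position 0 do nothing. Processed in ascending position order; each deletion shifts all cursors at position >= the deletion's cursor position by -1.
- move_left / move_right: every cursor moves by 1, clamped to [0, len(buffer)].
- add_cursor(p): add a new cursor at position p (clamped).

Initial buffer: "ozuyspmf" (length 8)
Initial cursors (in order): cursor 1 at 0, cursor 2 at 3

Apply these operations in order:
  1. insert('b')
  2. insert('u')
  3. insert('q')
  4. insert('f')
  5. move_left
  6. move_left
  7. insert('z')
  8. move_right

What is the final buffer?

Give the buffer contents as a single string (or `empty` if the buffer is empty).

After op 1 (insert('b')): buffer="bozubyspmf" (len 10), cursors c1@1 c2@5, authorship 1...2.....
After op 2 (insert('u')): buffer="buozubuyspmf" (len 12), cursors c1@2 c2@7, authorship 11...22.....
After op 3 (insert('q')): buffer="buqozubuqyspmf" (len 14), cursors c1@3 c2@9, authorship 111...222.....
After op 4 (insert('f')): buffer="buqfozubuqfyspmf" (len 16), cursors c1@4 c2@11, authorship 1111...2222.....
After op 5 (move_left): buffer="buqfozubuqfyspmf" (len 16), cursors c1@3 c2@10, authorship 1111...2222.....
After op 6 (move_left): buffer="buqfozubuqfyspmf" (len 16), cursors c1@2 c2@9, authorship 1111...2222.....
After op 7 (insert('z')): buffer="buzqfozubuzqfyspmf" (len 18), cursors c1@3 c2@11, authorship 11111...22222.....
After op 8 (move_right): buffer="buzqfozubuzqfyspmf" (len 18), cursors c1@4 c2@12, authorship 11111...22222.....

Answer: buzqfozubuzqfyspmf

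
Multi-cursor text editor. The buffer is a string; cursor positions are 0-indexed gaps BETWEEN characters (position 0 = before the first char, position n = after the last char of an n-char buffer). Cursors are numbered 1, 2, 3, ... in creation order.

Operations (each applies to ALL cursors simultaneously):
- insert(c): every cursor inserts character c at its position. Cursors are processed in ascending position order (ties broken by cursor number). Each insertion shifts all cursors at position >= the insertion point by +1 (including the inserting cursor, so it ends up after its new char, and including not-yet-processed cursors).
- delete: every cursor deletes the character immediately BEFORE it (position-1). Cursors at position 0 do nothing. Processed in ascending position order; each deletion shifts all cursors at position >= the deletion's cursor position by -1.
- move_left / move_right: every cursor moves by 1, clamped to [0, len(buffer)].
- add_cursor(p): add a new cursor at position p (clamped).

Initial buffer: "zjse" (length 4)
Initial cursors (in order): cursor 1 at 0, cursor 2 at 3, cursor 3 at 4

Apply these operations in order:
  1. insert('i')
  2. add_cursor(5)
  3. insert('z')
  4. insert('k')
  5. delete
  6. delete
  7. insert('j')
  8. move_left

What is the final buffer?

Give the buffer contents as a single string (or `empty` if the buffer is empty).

After op 1 (insert('i')): buffer="izjsiei" (len 7), cursors c1@1 c2@5 c3@7, authorship 1...2.3
After op 2 (add_cursor(5)): buffer="izjsiei" (len 7), cursors c1@1 c2@5 c4@5 c3@7, authorship 1...2.3
After op 3 (insert('z')): buffer="izzjsizzeiz" (len 11), cursors c1@2 c2@8 c4@8 c3@11, authorship 11...224.33
After op 4 (insert('k')): buffer="izkzjsizzkkeizk" (len 15), cursors c1@3 c2@11 c4@11 c3@15, authorship 111...22424.333
After op 5 (delete): buffer="izzjsizzeiz" (len 11), cursors c1@2 c2@8 c4@8 c3@11, authorship 11...224.33
After op 6 (delete): buffer="izjsiei" (len 7), cursors c1@1 c2@5 c4@5 c3@7, authorship 1...2.3
After op 7 (insert('j')): buffer="ijzjsijjeij" (len 11), cursors c1@2 c2@8 c4@8 c3@11, authorship 11...224.33
After op 8 (move_left): buffer="ijzjsijjeij" (len 11), cursors c1@1 c2@7 c4@7 c3@10, authorship 11...224.33

Answer: ijzjsijjeij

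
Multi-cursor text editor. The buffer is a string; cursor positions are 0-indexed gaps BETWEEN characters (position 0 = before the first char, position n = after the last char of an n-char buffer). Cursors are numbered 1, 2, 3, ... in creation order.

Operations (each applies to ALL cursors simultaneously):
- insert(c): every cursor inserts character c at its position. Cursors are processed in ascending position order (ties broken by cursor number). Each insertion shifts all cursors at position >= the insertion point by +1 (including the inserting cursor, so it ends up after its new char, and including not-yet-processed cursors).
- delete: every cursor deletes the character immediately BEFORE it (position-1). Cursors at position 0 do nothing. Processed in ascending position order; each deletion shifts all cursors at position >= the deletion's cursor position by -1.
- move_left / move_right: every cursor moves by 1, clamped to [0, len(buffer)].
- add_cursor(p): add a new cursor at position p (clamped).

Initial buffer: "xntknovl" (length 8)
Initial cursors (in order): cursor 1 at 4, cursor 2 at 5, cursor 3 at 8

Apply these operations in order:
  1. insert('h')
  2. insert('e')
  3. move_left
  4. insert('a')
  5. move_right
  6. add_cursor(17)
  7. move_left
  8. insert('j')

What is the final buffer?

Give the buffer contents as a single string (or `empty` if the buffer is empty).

Answer: xntkhajenhajeovlhajje

Derivation:
After op 1 (insert('h')): buffer="xntkhnhovlh" (len 11), cursors c1@5 c2@7 c3@11, authorship ....1.2...3
After op 2 (insert('e')): buffer="xntkhenheovlhe" (len 14), cursors c1@6 c2@9 c3@14, authorship ....11.22...33
After op 3 (move_left): buffer="xntkhenheovlhe" (len 14), cursors c1@5 c2@8 c3@13, authorship ....11.22...33
After op 4 (insert('a')): buffer="xntkhaenhaeovlhae" (len 17), cursors c1@6 c2@10 c3@16, authorship ....111.222...333
After op 5 (move_right): buffer="xntkhaenhaeovlhae" (len 17), cursors c1@7 c2@11 c3@17, authorship ....111.222...333
After op 6 (add_cursor(17)): buffer="xntkhaenhaeovlhae" (len 17), cursors c1@7 c2@11 c3@17 c4@17, authorship ....111.222...333
After op 7 (move_left): buffer="xntkhaenhaeovlhae" (len 17), cursors c1@6 c2@10 c3@16 c4@16, authorship ....111.222...333
After op 8 (insert('j')): buffer="xntkhajenhajeovlhajje" (len 21), cursors c1@7 c2@12 c3@20 c4@20, authorship ....1111.2222...33343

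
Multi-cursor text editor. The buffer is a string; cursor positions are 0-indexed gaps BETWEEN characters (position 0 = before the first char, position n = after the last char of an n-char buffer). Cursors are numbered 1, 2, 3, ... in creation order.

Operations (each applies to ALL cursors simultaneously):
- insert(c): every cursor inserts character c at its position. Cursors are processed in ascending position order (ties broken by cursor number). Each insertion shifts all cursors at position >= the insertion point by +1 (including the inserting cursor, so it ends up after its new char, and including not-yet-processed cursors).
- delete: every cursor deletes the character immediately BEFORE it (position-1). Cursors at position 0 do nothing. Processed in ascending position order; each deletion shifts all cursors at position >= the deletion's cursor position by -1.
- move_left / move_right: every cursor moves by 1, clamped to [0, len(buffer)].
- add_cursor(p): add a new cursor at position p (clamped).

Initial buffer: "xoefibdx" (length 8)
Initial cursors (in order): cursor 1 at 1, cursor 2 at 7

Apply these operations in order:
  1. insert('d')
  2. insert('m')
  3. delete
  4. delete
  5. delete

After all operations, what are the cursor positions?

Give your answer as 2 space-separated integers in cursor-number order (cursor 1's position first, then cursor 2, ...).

After op 1 (insert('d')): buffer="xdoefibddx" (len 10), cursors c1@2 c2@9, authorship .1......2.
After op 2 (insert('m')): buffer="xdmoefibddmx" (len 12), cursors c1@3 c2@11, authorship .11......22.
After op 3 (delete): buffer="xdoefibddx" (len 10), cursors c1@2 c2@9, authorship .1......2.
After op 4 (delete): buffer="xoefibdx" (len 8), cursors c1@1 c2@7, authorship ........
After op 5 (delete): buffer="oefibx" (len 6), cursors c1@0 c2@5, authorship ......

Answer: 0 5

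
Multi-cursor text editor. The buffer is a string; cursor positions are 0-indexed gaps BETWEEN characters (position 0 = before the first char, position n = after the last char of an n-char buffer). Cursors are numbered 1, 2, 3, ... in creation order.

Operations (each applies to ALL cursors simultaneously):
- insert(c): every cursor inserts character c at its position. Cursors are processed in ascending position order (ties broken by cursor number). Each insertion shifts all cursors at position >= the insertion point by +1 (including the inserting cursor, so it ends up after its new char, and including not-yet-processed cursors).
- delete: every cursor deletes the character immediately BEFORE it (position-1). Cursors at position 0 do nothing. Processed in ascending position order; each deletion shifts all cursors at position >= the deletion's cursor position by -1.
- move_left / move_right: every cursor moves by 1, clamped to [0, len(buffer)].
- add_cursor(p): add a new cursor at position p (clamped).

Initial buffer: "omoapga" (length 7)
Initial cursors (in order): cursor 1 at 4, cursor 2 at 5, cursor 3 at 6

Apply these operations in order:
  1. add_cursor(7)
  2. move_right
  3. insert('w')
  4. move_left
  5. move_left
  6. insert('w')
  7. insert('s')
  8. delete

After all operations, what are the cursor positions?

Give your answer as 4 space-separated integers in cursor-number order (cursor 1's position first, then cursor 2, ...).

After op 1 (add_cursor(7)): buffer="omoapga" (len 7), cursors c1@4 c2@5 c3@6 c4@7, authorship .......
After op 2 (move_right): buffer="omoapga" (len 7), cursors c1@5 c2@6 c3@7 c4@7, authorship .......
After op 3 (insert('w')): buffer="omoapwgwaww" (len 11), cursors c1@6 c2@8 c3@11 c4@11, authorship .....1.2.34
After op 4 (move_left): buffer="omoapwgwaww" (len 11), cursors c1@5 c2@7 c3@10 c4@10, authorship .....1.2.34
After op 5 (move_left): buffer="omoapwgwaww" (len 11), cursors c1@4 c2@6 c3@9 c4@9, authorship .....1.2.34
After op 6 (insert('w')): buffer="omoawpwwgwawwww" (len 15), cursors c1@5 c2@8 c3@13 c4@13, authorship ....1.12.2.3434
After op 7 (insert('s')): buffer="omoawspwwsgwawwssww" (len 19), cursors c1@6 c2@10 c3@17 c4@17, authorship ....11.122.2.343434
After op 8 (delete): buffer="omoawpwwgwawwww" (len 15), cursors c1@5 c2@8 c3@13 c4@13, authorship ....1.12.2.3434

Answer: 5 8 13 13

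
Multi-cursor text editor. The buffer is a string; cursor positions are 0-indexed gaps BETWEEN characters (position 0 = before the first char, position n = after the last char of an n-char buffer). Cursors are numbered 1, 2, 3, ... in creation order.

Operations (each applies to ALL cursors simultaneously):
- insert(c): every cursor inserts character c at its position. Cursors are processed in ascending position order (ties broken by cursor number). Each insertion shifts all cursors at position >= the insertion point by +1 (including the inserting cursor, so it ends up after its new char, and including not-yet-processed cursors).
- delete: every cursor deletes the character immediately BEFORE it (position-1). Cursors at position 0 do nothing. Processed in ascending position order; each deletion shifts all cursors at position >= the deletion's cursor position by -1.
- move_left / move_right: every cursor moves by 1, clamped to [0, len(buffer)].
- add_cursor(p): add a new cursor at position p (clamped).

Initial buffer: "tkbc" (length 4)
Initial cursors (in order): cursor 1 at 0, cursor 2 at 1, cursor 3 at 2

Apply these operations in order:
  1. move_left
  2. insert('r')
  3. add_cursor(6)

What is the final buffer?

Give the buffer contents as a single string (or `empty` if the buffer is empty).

After op 1 (move_left): buffer="tkbc" (len 4), cursors c1@0 c2@0 c3@1, authorship ....
After op 2 (insert('r')): buffer="rrtrkbc" (len 7), cursors c1@2 c2@2 c3@4, authorship 12.3...
After op 3 (add_cursor(6)): buffer="rrtrkbc" (len 7), cursors c1@2 c2@2 c3@4 c4@6, authorship 12.3...

Answer: rrtrkbc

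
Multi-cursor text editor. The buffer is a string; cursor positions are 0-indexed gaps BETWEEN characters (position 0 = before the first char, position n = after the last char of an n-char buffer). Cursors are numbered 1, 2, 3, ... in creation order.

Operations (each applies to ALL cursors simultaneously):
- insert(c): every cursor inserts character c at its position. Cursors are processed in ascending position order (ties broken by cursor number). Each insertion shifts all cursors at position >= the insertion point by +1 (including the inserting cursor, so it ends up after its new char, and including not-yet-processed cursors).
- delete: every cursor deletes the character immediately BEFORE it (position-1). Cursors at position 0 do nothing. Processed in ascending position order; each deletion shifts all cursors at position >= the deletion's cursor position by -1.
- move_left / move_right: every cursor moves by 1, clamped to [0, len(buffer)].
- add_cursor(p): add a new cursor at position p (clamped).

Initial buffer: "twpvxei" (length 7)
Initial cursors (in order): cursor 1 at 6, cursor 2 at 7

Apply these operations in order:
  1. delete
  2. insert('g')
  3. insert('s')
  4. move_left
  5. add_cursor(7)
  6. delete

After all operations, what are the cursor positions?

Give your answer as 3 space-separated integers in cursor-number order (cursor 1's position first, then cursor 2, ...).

After op 1 (delete): buffer="twpvx" (len 5), cursors c1@5 c2@5, authorship .....
After op 2 (insert('g')): buffer="twpvxgg" (len 7), cursors c1@7 c2@7, authorship .....12
After op 3 (insert('s')): buffer="twpvxggss" (len 9), cursors c1@9 c2@9, authorship .....1212
After op 4 (move_left): buffer="twpvxggss" (len 9), cursors c1@8 c2@8, authorship .....1212
After op 5 (add_cursor(7)): buffer="twpvxggss" (len 9), cursors c3@7 c1@8 c2@8, authorship .....1212
After op 6 (delete): buffer="twpvxs" (len 6), cursors c1@5 c2@5 c3@5, authorship .....2

Answer: 5 5 5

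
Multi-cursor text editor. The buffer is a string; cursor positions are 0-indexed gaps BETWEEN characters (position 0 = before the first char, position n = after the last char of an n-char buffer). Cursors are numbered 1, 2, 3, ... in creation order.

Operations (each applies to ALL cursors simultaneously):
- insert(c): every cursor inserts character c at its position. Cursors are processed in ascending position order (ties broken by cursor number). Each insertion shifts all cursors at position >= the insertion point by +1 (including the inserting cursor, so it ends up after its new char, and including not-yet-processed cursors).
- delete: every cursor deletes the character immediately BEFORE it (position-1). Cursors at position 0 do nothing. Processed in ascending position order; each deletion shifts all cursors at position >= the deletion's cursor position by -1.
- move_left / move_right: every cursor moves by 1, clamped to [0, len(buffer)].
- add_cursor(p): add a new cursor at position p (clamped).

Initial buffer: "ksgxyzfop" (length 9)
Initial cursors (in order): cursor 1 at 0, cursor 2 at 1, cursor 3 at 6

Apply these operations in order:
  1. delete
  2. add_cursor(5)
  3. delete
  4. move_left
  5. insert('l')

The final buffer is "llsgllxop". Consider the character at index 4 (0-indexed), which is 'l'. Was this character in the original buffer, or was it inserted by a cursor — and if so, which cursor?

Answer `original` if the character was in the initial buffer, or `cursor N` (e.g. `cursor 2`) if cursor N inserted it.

After op 1 (delete): buffer="sgxyfop" (len 7), cursors c1@0 c2@0 c3@4, authorship .......
After op 2 (add_cursor(5)): buffer="sgxyfop" (len 7), cursors c1@0 c2@0 c3@4 c4@5, authorship .......
After op 3 (delete): buffer="sgxop" (len 5), cursors c1@0 c2@0 c3@3 c4@3, authorship .....
After op 4 (move_left): buffer="sgxop" (len 5), cursors c1@0 c2@0 c3@2 c4@2, authorship .....
After op 5 (insert('l')): buffer="llsgllxop" (len 9), cursors c1@2 c2@2 c3@6 c4@6, authorship 12..34...
Authorship (.=original, N=cursor N): 1 2 . . 3 4 . . .
Index 4: author = 3

Answer: cursor 3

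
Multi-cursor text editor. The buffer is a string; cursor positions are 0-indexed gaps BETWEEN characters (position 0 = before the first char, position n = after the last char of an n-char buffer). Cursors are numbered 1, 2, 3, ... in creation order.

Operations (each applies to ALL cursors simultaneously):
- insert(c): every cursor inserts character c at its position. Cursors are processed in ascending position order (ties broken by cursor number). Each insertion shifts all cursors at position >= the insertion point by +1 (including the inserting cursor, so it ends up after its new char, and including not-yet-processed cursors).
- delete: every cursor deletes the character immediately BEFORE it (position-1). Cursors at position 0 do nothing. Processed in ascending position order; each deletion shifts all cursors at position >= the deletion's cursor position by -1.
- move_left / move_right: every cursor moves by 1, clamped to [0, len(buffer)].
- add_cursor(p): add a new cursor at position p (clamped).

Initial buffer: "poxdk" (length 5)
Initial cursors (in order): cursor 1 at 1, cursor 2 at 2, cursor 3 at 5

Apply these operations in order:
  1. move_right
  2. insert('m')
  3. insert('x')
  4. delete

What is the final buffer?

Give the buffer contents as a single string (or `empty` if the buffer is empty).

Answer: pomxmdkm

Derivation:
After op 1 (move_right): buffer="poxdk" (len 5), cursors c1@2 c2@3 c3@5, authorship .....
After op 2 (insert('m')): buffer="pomxmdkm" (len 8), cursors c1@3 c2@5 c3@8, authorship ..1.2..3
After op 3 (insert('x')): buffer="pomxxmxdkmx" (len 11), cursors c1@4 c2@7 c3@11, authorship ..11.22..33
After op 4 (delete): buffer="pomxmdkm" (len 8), cursors c1@3 c2@5 c3@8, authorship ..1.2..3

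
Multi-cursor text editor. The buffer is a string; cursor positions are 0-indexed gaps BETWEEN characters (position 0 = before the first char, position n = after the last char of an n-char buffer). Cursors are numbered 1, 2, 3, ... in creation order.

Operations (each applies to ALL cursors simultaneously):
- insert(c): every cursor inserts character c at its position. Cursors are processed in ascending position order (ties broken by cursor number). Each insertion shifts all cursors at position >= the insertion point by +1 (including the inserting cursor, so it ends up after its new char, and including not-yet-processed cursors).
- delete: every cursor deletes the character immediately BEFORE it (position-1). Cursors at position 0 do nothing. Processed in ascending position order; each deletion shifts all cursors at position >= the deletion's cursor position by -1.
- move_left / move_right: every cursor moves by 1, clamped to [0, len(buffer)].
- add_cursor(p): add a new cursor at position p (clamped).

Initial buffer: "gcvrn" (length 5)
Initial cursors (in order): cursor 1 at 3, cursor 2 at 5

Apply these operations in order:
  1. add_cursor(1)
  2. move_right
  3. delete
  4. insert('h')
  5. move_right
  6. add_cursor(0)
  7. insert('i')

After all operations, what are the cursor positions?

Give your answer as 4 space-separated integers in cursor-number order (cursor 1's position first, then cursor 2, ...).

Answer: 9 9 5 1

Derivation:
After op 1 (add_cursor(1)): buffer="gcvrn" (len 5), cursors c3@1 c1@3 c2@5, authorship .....
After op 2 (move_right): buffer="gcvrn" (len 5), cursors c3@2 c1@4 c2@5, authorship .....
After op 3 (delete): buffer="gv" (len 2), cursors c3@1 c1@2 c2@2, authorship ..
After op 4 (insert('h')): buffer="ghvhh" (len 5), cursors c3@2 c1@5 c2@5, authorship .3.12
After op 5 (move_right): buffer="ghvhh" (len 5), cursors c3@3 c1@5 c2@5, authorship .3.12
After op 6 (add_cursor(0)): buffer="ghvhh" (len 5), cursors c4@0 c3@3 c1@5 c2@5, authorship .3.12
After op 7 (insert('i')): buffer="ighvihhii" (len 9), cursors c4@1 c3@5 c1@9 c2@9, authorship 4.3.31212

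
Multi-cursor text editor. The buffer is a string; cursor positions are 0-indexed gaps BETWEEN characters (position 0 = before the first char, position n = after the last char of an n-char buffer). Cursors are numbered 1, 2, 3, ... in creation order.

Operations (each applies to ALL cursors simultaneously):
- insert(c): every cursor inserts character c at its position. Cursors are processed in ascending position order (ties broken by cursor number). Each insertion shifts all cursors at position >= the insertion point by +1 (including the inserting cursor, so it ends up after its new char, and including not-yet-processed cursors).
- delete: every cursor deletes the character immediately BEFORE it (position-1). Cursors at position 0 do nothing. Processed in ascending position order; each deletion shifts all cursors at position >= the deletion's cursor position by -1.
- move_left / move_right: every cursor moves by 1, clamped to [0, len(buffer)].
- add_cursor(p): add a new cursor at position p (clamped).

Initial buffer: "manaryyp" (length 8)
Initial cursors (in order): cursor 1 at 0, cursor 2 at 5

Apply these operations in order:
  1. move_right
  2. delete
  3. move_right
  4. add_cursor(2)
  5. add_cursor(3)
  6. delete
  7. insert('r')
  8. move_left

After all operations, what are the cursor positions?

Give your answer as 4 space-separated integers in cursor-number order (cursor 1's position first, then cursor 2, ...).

Answer: 2 4 2 2

Derivation:
After op 1 (move_right): buffer="manaryyp" (len 8), cursors c1@1 c2@6, authorship ........
After op 2 (delete): buffer="anaryp" (len 6), cursors c1@0 c2@4, authorship ......
After op 3 (move_right): buffer="anaryp" (len 6), cursors c1@1 c2@5, authorship ......
After op 4 (add_cursor(2)): buffer="anaryp" (len 6), cursors c1@1 c3@2 c2@5, authorship ......
After op 5 (add_cursor(3)): buffer="anaryp" (len 6), cursors c1@1 c3@2 c4@3 c2@5, authorship ......
After op 6 (delete): buffer="rp" (len 2), cursors c1@0 c3@0 c4@0 c2@1, authorship ..
After op 7 (insert('r')): buffer="rrrrrp" (len 6), cursors c1@3 c3@3 c4@3 c2@5, authorship 134.2.
After op 8 (move_left): buffer="rrrrrp" (len 6), cursors c1@2 c3@2 c4@2 c2@4, authorship 134.2.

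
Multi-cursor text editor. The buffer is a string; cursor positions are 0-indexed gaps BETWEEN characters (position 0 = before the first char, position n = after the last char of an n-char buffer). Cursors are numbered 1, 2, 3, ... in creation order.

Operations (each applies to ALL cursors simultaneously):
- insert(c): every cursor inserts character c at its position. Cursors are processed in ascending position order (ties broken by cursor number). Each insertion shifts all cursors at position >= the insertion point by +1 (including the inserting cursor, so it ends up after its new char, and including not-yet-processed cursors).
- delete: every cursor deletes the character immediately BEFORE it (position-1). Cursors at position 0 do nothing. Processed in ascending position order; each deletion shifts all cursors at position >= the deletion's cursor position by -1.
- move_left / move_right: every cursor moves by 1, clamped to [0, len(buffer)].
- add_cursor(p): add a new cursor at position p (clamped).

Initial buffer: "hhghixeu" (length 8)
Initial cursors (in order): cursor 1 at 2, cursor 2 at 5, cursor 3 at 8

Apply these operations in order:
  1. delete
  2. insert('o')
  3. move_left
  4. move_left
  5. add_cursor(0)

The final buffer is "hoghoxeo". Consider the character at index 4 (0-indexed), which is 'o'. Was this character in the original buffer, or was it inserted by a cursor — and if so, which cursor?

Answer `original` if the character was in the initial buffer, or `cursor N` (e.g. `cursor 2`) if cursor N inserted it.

Answer: cursor 2

Derivation:
After op 1 (delete): buffer="hghxe" (len 5), cursors c1@1 c2@3 c3@5, authorship .....
After op 2 (insert('o')): buffer="hoghoxeo" (len 8), cursors c1@2 c2@5 c3@8, authorship .1..2..3
After op 3 (move_left): buffer="hoghoxeo" (len 8), cursors c1@1 c2@4 c3@7, authorship .1..2..3
After op 4 (move_left): buffer="hoghoxeo" (len 8), cursors c1@0 c2@3 c3@6, authorship .1..2..3
After op 5 (add_cursor(0)): buffer="hoghoxeo" (len 8), cursors c1@0 c4@0 c2@3 c3@6, authorship .1..2..3
Authorship (.=original, N=cursor N): . 1 . . 2 . . 3
Index 4: author = 2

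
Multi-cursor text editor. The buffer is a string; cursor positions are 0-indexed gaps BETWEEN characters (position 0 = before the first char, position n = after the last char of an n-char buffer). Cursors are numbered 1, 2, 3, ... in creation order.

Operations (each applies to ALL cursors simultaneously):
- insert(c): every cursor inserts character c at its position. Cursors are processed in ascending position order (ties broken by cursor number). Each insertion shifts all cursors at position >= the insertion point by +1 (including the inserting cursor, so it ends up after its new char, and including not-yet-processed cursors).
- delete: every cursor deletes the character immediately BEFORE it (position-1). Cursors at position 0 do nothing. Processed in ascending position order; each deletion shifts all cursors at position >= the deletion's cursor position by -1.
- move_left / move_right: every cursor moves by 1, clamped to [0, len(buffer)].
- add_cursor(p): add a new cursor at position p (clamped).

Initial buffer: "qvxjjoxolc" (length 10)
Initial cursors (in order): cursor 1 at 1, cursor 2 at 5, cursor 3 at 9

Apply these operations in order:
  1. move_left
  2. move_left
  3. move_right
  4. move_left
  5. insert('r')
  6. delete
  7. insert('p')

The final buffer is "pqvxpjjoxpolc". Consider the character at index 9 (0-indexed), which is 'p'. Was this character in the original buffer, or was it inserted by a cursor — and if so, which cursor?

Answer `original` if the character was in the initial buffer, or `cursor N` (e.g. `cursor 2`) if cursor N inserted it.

After op 1 (move_left): buffer="qvxjjoxolc" (len 10), cursors c1@0 c2@4 c3@8, authorship ..........
After op 2 (move_left): buffer="qvxjjoxolc" (len 10), cursors c1@0 c2@3 c3@7, authorship ..........
After op 3 (move_right): buffer="qvxjjoxolc" (len 10), cursors c1@1 c2@4 c3@8, authorship ..........
After op 4 (move_left): buffer="qvxjjoxolc" (len 10), cursors c1@0 c2@3 c3@7, authorship ..........
After op 5 (insert('r')): buffer="rqvxrjjoxrolc" (len 13), cursors c1@1 c2@5 c3@10, authorship 1...2....3...
After op 6 (delete): buffer="qvxjjoxolc" (len 10), cursors c1@0 c2@3 c3@7, authorship ..........
After op 7 (insert('p')): buffer="pqvxpjjoxpolc" (len 13), cursors c1@1 c2@5 c3@10, authorship 1...2....3...
Authorship (.=original, N=cursor N): 1 . . . 2 . . . . 3 . . .
Index 9: author = 3

Answer: cursor 3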